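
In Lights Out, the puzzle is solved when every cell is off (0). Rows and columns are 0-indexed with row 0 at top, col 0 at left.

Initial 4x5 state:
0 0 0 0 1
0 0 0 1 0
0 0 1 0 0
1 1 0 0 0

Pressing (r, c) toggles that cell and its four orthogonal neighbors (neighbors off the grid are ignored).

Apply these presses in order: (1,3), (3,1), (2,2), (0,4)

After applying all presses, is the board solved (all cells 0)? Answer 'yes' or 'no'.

Answer: yes

Derivation:
After press 1 at (1,3):
0 0 0 1 1
0 0 1 0 1
0 0 1 1 0
1 1 0 0 0

After press 2 at (3,1):
0 0 0 1 1
0 0 1 0 1
0 1 1 1 0
0 0 1 0 0

After press 3 at (2,2):
0 0 0 1 1
0 0 0 0 1
0 0 0 0 0
0 0 0 0 0

After press 4 at (0,4):
0 0 0 0 0
0 0 0 0 0
0 0 0 0 0
0 0 0 0 0

Lights still on: 0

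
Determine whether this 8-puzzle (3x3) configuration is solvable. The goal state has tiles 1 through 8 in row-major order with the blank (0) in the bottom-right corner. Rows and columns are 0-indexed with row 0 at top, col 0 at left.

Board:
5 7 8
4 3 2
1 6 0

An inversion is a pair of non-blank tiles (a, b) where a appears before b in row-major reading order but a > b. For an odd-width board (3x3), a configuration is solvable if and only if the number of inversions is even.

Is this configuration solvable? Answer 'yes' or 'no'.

Inversions (pairs i<j in row-major order where tile[i] > tile[j] > 0): 20
20 is even, so the puzzle is solvable.

Answer: yes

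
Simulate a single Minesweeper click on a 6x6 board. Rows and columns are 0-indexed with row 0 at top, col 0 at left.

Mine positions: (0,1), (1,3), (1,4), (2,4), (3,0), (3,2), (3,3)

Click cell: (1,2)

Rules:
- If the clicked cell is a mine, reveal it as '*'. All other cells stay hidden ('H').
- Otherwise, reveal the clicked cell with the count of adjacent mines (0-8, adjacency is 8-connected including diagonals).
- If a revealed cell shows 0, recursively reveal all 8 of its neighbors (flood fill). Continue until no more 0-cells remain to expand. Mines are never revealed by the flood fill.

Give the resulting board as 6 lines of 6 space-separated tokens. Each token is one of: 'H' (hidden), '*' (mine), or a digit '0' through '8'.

H H H H H H
H H 2 H H H
H H H H H H
H H H H H H
H H H H H H
H H H H H H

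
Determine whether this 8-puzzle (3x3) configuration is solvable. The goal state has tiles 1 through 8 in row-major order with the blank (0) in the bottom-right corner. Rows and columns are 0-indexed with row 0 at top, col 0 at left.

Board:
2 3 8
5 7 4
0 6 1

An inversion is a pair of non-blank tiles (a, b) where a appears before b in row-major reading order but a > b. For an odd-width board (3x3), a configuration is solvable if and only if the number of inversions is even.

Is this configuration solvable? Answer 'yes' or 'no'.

Inversions (pairs i<j in row-major order where tile[i] > tile[j] > 0): 14
14 is even, so the puzzle is solvable.

Answer: yes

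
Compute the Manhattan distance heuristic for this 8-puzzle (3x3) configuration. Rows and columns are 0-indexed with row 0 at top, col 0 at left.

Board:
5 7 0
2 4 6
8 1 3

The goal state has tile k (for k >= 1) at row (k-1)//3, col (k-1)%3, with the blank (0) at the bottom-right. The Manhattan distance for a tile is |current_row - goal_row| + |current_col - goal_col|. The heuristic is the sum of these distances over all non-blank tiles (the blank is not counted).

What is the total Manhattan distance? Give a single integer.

Tile 5: at (0,0), goal (1,1), distance |0-1|+|0-1| = 2
Tile 7: at (0,1), goal (2,0), distance |0-2|+|1-0| = 3
Tile 2: at (1,0), goal (0,1), distance |1-0|+|0-1| = 2
Tile 4: at (1,1), goal (1,0), distance |1-1|+|1-0| = 1
Tile 6: at (1,2), goal (1,2), distance |1-1|+|2-2| = 0
Tile 8: at (2,0), goal (2,1), distance |2-2|+|0-1| = 1
Tile 1: at (2,1), goal (0,0), distance |2-0|+|1-0| = 3
Tile 3: at (2,2), goal (0,2), distance |2-0|+|2-2| = 2
Sum: 2 + 3 + 2 + 1 + 0 + 1 + 3 + 2 = 14

Answer: 14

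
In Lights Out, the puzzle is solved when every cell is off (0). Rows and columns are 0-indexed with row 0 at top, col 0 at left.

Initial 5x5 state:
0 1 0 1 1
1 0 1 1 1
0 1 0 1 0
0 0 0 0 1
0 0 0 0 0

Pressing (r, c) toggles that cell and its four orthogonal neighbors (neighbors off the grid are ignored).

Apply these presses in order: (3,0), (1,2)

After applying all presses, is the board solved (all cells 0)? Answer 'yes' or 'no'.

Answer: no

Derivation:
After press 1 at (3,0):
0 1 0 1 1
1 0 1 1 1
1 1 0 1 0
1 1 0 0 1
1 0 0 0 0

After press 2 at (1,2):
0 1 1 1 1
1 1 0 0 1
1 1 1 1 0
1 1 0 0 1
1 0 0 0 0

Lights still on: 15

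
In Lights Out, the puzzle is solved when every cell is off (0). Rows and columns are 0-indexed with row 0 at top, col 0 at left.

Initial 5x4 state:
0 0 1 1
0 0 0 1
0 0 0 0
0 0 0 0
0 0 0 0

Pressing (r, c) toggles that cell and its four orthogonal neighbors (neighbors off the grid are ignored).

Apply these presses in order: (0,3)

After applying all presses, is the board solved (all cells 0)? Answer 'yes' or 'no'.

After press 1 at (0,3):
0 0 0 0
0 0 0 0
0 0 0 0
0 0 0 0
0 0 0 0

Lights still on: 0

Answer: yes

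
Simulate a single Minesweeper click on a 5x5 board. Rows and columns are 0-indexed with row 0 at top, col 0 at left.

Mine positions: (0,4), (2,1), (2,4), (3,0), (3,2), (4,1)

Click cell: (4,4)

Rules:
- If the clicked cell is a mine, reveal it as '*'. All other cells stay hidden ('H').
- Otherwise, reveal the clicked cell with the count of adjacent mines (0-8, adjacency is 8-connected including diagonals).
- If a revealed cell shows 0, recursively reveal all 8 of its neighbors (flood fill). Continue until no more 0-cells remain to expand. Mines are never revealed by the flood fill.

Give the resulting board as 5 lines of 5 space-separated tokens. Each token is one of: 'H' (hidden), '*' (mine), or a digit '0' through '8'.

H H H H H
H H H H H
H H H H H
H H H 2 1
H H H 1 0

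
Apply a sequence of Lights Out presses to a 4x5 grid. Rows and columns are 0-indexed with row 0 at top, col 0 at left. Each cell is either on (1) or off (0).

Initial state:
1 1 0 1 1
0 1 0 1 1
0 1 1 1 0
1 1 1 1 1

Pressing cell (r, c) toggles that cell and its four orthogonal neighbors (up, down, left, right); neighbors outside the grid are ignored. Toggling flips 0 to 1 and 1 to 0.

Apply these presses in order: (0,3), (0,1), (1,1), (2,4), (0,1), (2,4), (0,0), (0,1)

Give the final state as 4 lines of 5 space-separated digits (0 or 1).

After press 1 at (0,3):
1 1 1 0 0
0 1 0 0 1
0 1 1 1 0
1 1 1 1 1

After press 2 at (0,1):
0 0 0 0 0
0 0 0 0 1
0 1 1 1 0
1 1 1 1 1

After press 3 at (1,1):
0 1 0 0 0
1 1 1 0 1
0 0 1 1 0
1 1 1 1 1

After press 4 at (2,4):
0 1 0 0 0
1 1 1 0 0
0 0 1 0 1
1 1 1 1 0

After press 5 at (0,1):
1 0 1 0 0
1 0 1 0 0
0 0 1 0 1
1 1 1 1 0

After press 6 at (2,4):
1 0 1 0 0
1 0 1 0 1
0 0 1 1 0
1 1 1 1 1

After press 7 at (0,0):
0 1 1 0 0
0 0 1 0 1
0 0 1 1 0
1 1 1 1 1

After press 8 at (0,1):
1 0 0 0 0
0 1 1 0 1
0 0 1 1 0
1 1 1 1 1

Answer: 1 0 0 0 0
0 1 1 0 1
0 0 1 1 0
1 1 1 1 1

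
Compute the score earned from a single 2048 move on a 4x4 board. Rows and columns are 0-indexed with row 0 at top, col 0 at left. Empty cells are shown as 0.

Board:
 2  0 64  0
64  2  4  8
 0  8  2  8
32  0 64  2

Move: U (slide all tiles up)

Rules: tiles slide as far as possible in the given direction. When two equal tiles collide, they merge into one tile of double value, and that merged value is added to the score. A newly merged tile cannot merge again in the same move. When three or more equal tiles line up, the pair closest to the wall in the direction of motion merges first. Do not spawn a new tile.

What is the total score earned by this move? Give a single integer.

Answer: 16

Derivation:
Slide up:
col 0: [2, 64, 0, 32] -> [2, 64, 32, 0]  score +0 (running 0)
col 1: [0, 2, 8, 0] -> [2, 8, 0, 0]  score +0 (running 0)
col 2: [64, 4, 2, 64] -> [64, 4, 2, 64]  score +0 (running 0)
col 3: [0, 8, 8, 2] -> [16, 2, 0, 0]  score +16 (running 16)
Board after move:
 2  2 64 16
64  8  4  2
32  0  2  0
 0  0 64  0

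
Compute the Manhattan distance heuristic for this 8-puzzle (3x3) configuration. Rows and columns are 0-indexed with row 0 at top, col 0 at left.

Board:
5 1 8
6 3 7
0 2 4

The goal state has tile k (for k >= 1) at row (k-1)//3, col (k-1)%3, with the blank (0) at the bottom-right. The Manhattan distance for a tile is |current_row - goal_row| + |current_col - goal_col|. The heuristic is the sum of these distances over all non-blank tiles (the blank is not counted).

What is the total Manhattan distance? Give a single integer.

Answer: 18

Derivation:
Tile 5: at (0,0), goal (1,1), distance |0-1|+|0-1| = 2
Tile 1: at (0,1), goal (0,0), distance |0-0|+|1-0| = 1
Tile 8: at (0,2), goal (2,1), distance |0-2|+|2-1| = 3
Tile 6: at (1,0), goal (1,2), distance |1-1|+|0-2| = 2
Tile 3: at (1,1), goal (0,2), distance |1-0|+|1-2| = 2
Tile 7: at (1,2), goal (2,0), distance |1-2|+|2-0| = 3
Tile 2: at (2,1), goal (0,1), distance |2-0|+|1-1| = 2
Tile 4: at (2,2), goal (1,0), distance |2-1|+|2-0| = 3
Sum: 2 + 1 + 3 + 2 + 2 + 3 + 2 + 3 = 18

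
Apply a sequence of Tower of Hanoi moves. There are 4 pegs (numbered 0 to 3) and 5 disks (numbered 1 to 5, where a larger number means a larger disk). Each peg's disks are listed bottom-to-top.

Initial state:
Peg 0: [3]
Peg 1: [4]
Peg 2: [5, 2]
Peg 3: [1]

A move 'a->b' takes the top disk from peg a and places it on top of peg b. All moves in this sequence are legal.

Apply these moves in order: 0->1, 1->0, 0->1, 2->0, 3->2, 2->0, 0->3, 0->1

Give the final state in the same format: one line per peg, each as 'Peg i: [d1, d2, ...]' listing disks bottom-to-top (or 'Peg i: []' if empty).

After move 1 (0->1):
Peg 0: []
Peg 1: [4, 3]
Peg 2: [5, 2]
Peg 3: [1]

After move 2 (1->0):
Peg 0: [3]
Peg 1: [4]
Peg 2: [5, 2]
Peg 3: [1]

After move 3 (0->1):
Peg 0: []
Peg 1: [4, 3]
Peg 2: [5, 2]
Peg 3: [1]

After move 4 (2->0):
Peg 0: [2]
Peg 1: [4, 3]
Peg 2: [5]
Peg 3: [1]

After move 5 (3->2):
Peg 0: [2]
Peg 1: [4, 3]
Peg 2: [5, 1]
Peg 3: []

After move 6 (2->0):
Peg 0: [2, 1]
Peg 1: [4, 3]
Peg 2: [5]
Peg 3: []

After move 7 (0->3):
Peg 0: [2]
Peg 1: [4, 3]
Peg 2: [5]
Peg 3: [1]

After move 8 (0->1):
Peg 0: []
Peg 1: [4, 3, 2]
Peg 2: [5]
Peg 3: [1]

Answer: Peg 0: []
Peg 1: [4, 3, 2]
Peg 2: [5]
Peg 3: [1]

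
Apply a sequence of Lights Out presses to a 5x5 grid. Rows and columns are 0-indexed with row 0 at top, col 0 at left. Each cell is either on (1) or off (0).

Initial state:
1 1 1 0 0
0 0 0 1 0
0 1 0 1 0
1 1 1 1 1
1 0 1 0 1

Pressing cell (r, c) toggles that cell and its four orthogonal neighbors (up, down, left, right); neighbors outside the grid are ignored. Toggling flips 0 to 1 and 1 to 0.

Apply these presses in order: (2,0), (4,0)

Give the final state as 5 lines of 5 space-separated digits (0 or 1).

Answer: 1 1 1 0 0
1 0 0 1 0
1 0 0 1 0
1 1 1 1 1
0 1 1 0 1

Derivation:
After press 1 at (2,0):
1 1 1 0 0
1 0 0 1 0
1 0 0 1 0
0 1 1 1 1
1 0 1 0 1

After press 2 at (4,0):
1 1 1 0 0
1 0 0 1 0
1 0 0 1 0
1 1 1 1 1
0 1 1 0 1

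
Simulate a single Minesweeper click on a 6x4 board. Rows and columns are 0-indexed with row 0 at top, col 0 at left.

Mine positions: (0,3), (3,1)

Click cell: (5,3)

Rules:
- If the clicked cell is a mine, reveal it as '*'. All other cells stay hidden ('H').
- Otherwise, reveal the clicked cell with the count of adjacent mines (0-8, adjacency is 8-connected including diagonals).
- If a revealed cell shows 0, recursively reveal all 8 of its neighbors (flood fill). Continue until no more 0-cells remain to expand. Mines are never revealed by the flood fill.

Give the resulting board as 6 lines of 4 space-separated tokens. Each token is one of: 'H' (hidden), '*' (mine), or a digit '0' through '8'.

H H H H
H H 1 1
H H 1 0
H H 1 0
1 1 1 0
0 0 0 0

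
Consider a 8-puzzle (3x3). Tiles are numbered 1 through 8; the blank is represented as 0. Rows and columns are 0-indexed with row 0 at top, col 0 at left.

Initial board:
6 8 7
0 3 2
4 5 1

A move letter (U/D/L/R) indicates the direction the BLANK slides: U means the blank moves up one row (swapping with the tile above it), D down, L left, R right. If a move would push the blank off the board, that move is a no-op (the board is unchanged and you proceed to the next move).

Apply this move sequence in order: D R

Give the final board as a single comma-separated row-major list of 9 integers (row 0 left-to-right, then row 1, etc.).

Answer: 6, 8, 7, 4, 3, 2, 5, 0, 1

Derivation:
After move 1 (D):
6 8 7
4 3 2
0 5 1

After move 2 (R):
6 8 7
4 3 2
5 0 1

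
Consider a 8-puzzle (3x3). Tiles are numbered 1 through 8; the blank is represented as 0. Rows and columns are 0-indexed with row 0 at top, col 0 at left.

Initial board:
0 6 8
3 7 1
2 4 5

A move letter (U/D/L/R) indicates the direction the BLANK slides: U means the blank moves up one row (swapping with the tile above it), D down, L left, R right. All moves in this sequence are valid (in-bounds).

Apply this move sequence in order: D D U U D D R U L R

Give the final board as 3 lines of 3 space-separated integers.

Answer: 3 6 8
2 0 1
4 7 5

Derivation:
After move 1 (D):
3 6 8
0 7 1
2 4 5

After move 2 (D):
3 6 8
2 7 1
0 4 5

After move 3 (U):
3 6 8
0 7 1
2 4 5

After move 4 (U):
0 6 8
3 7 1
2 4 5

After move 5 (D):
3 6 8
0 7 1
2 4 5

After move 6 (D):
3 6 8
2 7 1
0 4 5

After move 7 (R):
3 6 8
2 7 1
4 0 5

After move 8 (U):
3 6 8
2 0 1
4 7 5

After move 9 (L):
3 6 8
0 2 1
4 7 5

After move 10 (R):
3 6 8
2 0 1
4 7 5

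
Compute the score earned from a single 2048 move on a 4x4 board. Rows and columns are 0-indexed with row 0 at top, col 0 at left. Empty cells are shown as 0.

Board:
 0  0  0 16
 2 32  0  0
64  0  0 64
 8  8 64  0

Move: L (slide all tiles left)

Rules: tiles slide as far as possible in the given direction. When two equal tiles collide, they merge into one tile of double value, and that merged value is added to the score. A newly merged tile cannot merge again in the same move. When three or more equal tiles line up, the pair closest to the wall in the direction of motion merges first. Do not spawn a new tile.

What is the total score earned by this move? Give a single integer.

Slide left:
row 0: [0, 0, 0, 16] -> [16, 0, 0, 0]  score +0 (running 0)
row 1: [2, 32, 0, 0] -> [2, 32, 0, 0]  score +0 (running 0)
row 2: [64, 0, 0, 64] -> [128, 0, 0, 0]  score +128 (running 128)
row 3: [8, 8, 64, 0] -> [16, 64, 0, 0]  score +16 (running 144)
Board after move:
 16   0   0   0
  2  32   0   0
128   0   0   0
 16  64   0   0

Answer: 144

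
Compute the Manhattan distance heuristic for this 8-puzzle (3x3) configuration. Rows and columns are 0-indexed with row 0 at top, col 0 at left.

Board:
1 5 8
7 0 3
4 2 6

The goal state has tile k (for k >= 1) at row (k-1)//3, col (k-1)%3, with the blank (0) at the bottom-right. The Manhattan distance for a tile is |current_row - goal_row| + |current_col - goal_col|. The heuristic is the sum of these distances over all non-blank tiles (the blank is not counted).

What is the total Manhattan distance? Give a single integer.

Answer: 10

Derivation:
Tile 1: (0,0)->(0,0) = 0
Tile 5: (0,1)->(1,1) = 1
Tile 8: (0,2)->(2,1) = 3
Tile 7: (1,0)->(2,0) = 1
Tile 3: (1,2)->(0,2) = 1
Tile 4: (2,0)->(1,0) = 1
Tile 2: (2,1)->(0,1) = 2
Tile 6: (2,2)->(1,2) = 1
Sum: 0 + 1 + 3 + 1 + 1 + 1 + 2 + 1 = 10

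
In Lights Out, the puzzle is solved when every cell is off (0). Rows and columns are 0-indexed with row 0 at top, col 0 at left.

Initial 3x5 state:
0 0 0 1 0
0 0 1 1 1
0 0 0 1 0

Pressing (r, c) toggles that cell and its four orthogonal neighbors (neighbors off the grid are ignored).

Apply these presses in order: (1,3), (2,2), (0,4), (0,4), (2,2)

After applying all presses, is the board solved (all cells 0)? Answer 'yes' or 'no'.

After press 1 at (1,3):
0 0 0 0 0
0 0 0 0 0
0 0 0 0 0

After press 2 at (2,2):
0 0 0 0 0
0 0 1 0 0
0 1 1 1 0

After press 3 at (0,4):
0 0 0 1 1
0 0 1 0 1
0 1 1 1 0

After press 4 at (0,4):
0 0 0 0 0
0 0 1 0 0
0 1 1 1 0

After press 5 at (2,2):
0 0 0 0 0
0 0 0 0 0
0 0 0 0 0

Lights still on: 0

Answer: yes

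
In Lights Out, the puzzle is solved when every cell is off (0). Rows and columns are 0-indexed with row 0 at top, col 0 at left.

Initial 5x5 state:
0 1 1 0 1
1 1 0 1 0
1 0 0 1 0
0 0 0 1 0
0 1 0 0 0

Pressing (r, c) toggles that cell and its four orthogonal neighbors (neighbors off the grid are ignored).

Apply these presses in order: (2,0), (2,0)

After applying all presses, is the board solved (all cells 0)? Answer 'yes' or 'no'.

Answer: no

Derivation:
After press 1 at (2,0):
0 1 1 0 1
0 1 0 1 0
0 1 0 1 0
1 0 0 1 0
0 1 0 0 0

After press 2 at (2,0):
0 1 1 0 1
1 1 0 1 0
1 0 0 1 0
0 0 0 1 0
0 1 0 0 0

Lights still on: 10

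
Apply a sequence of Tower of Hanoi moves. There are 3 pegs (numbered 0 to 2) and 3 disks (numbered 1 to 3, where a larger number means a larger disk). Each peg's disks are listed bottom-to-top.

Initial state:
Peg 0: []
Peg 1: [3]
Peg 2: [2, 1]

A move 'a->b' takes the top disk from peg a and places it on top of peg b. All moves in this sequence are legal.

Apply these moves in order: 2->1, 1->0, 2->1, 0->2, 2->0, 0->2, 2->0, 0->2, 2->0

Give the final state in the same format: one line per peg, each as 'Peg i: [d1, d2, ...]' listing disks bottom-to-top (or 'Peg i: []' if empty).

Answer: Peg 0: [1]
Peg 1: [3, 2]
Peg 2: []

Derivation:
After move 1 (2->1):
Peg 0: []
Peg 1: [3, 1]
Peg 2: [2]

After move 2 (1->0):
Peg 0: [1]
Peg 1: [3]
Peg 2: [2]

After move 3 (2->1):
Peg 0: [1]
Peg 1: [3, 2]
Peg 2: []

After move 4 (0->2):
Peg 0: []
Peg 1: [3, 2]
Peg 2: [1]

After move 5 (2->0):
Peg 0: [1]
Peg 1: [3, 2]
Peg 2: []

After move 6 (0->2):
Peg 0: []
Peg 1: [3, 2]
Peg 2: [1]

After move 7 (2->0):
Peg 0: [1]
Peg 1: [3, 2]
Peg 2: []

After move 8 (0->2):
Peg 0: []
Peg 1: [3, 2]
Peg 2: [1]

After move 9 (2->0):
Peg 0: [1]
Peg 1: [3, 2]
Peg 2: []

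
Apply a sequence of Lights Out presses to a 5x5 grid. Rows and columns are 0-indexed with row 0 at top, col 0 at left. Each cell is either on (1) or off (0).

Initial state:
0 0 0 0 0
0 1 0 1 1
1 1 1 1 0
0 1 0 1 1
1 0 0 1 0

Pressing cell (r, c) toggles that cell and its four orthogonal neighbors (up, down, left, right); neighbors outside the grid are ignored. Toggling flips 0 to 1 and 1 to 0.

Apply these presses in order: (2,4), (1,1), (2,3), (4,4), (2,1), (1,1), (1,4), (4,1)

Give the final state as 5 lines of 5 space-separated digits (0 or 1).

After press 1 at (2,4):
0 0 0 0 0
0 1 0 1 0
1 1 1 0 1
0 1 0 1 0
1 0 0 1 0

After press 2 at (1,1):
0 1 0 0 0
1 0 1 1 0
1 0 1 0 1
0 1 0 1 0
1 0 0 1 0

After press 3 at (2,3):
0 1 0 0 0
1 0 1 0 0
1 0 0 1 0
0 1 0 0 0
1 0 0 1 0

After press 4 at (4,4):
0 1 0 0 0
1 0 1 0 0
1 0 0 1 0
0 1 0 0 1
1 0 0 0 1

After press 5 at (2,1):
0 1 0 0 0
1 1 1 0 0
0 1 1 1 0
0 0 0 0 1
1 0 0 0 1

After press 6 at (1,1):
0 0 0 0 0
0 0 0 0 0
0 0 1 1 0
0 0 0 0 1
1 0 0 0 1

After press 7 at (1,4):
0 0 0 0 1
0 0 0 1 1
0 0 1 1 1
0 0 0 0 1
1 0 0 0 1

After press 8 at (4,1):
0 0 0 0 1
0 0 0 1 1
0 0 1 1 1
0 1 0 0 1
0 1 1 0 1

Answer: 0 0 0 0 1
0 0 0 1 1
0 0 1 1 1
0 1 0 0 1
0 1 1 0 1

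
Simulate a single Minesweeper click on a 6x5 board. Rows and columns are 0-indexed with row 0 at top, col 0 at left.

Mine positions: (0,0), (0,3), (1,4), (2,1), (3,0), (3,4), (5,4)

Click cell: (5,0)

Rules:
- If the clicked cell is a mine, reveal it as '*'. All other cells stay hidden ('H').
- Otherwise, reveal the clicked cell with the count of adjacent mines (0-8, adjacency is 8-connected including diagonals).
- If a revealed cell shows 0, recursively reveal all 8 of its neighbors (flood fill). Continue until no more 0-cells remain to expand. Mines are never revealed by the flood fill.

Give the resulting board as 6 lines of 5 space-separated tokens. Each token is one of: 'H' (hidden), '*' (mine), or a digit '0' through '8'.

H H H H H
H H H H H
H H H H H
H 2 1 1 H
1 1 0 2 H
0 0 0 1 H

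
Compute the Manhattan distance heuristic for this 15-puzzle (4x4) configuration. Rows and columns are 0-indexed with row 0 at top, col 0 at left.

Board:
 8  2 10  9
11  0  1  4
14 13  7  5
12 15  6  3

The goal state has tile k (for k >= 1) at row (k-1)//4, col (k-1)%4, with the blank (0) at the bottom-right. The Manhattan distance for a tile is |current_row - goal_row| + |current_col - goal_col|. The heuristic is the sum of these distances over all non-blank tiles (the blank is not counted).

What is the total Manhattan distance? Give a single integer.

Tile 8: (0,0)->(1,3) = 4
Tile 2: (0,1)->(0,1) = 0
Tile 10: (0,2)->(2,1) = 3
Tile 9: (0,3)->(2,0) = 5
Tile 11: (1,0)->(2,2) = 3
Tile 1: (1,2)->(0,0) = 3
Tile 4: (1,3)->(0,3) = 1
Tile 14: (2,0)->(3,1) = 2
Tile 13: (2,1)->(3,0) = 2
Tile 7: (2,2)->(1,2) = 1
Tile 5: (2,3)->(1,0) = 4
Tile 12: (3,0)->(2,3) = 4
Tile 15: (3,1)->(3,2) = 1
Tile 6: (3,2)->(1,1) = 3
Tile 3: (3,3)->(0,2) = 4
Sum: 4 + 0 + 3 + 5 + 3 + 3 + 1 + 2 + 2 + 1 + 4 + 4 + 1 + 3 + 4 = 40

Answer: 40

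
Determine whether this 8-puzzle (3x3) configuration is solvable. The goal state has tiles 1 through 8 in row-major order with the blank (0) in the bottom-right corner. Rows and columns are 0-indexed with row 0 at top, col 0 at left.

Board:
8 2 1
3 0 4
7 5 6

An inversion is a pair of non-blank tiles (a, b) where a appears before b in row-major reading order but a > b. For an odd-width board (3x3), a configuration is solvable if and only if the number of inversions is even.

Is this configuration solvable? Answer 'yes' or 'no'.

Inversions (pairs i<j in row-major order where tile[i] > tile[j] > 0): 10
10 is even, so the puzzle is solvable.

Answer: yes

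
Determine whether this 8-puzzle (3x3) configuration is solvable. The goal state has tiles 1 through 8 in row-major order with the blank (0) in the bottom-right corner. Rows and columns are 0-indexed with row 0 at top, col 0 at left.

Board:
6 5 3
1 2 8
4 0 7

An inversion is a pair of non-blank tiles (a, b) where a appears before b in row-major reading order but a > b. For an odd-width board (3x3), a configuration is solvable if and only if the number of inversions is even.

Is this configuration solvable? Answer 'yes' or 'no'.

Inversions (pairs i<j in row-major order where tile[i] > tile[j] > 0): 13
13 is odd, so the puzzle is not solvable.

Answer: no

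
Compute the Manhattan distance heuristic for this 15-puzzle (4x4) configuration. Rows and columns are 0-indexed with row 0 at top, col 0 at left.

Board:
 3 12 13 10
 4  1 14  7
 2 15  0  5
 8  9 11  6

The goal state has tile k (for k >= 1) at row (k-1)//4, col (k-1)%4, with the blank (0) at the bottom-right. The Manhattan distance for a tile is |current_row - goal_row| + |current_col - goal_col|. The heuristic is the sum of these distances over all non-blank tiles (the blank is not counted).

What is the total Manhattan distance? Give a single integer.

Tile 3: (0,0)->(0,2) = 2
Tile 12: (0,1)->(2,3) = 4
Tile 13: (0,2)->(3,0) = 5
Tile 10: (0,3)->(2,1) = 4
Tile 4: (1,0)->(0,3) = 4
Tile 1: (1,1)->(0,0) = 2
Tile 14: (1,2)->(3,1) = 3
Tile 7: (1,3)->(1,2) = 1
Tile 2: (2,0)->(0,1) = 3
Tile 15: (2,1)->(3,2) = 2
Tile 5: (2,3)->(1,0) = 4
Tile 8: (3,0)->(1,3) = 5
Tile 9: (3,1)->(2,0) = 2
Tile 11: (3,2)->(2,2) = 1
Tile 6: (3,3)->(1,1) = 4
Sum: 2 + 4 + 5 + 4 + 4 + 2 + 3 + 1 + 3 + 2 + 4 + 5 + 2 + 1 + 4 = 46

Answer: 46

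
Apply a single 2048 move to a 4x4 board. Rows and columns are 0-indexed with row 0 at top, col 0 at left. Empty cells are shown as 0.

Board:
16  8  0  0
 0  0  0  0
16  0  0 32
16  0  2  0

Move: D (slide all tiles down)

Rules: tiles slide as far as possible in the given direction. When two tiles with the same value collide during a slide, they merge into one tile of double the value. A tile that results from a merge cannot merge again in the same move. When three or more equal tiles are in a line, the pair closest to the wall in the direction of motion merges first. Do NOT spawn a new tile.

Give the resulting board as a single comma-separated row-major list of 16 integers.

Answer: 0, 0, 0, 0, 0, 0, 0, 0, 16, 0, 0, 0, 32, 8, 2, 32

Derivation:
Slide down:
col 0: [16, 0, 16, 16] -> [0, 0, 16, 32]
col 1: [8, 0, 0, 0] -> [0, 0, 0, 8]
col 2: [0, 0, 0, 2] -> [0, 0, 0, 2]
col 3: [0, 0, 32, 0] -> [0, 0, 0, 32]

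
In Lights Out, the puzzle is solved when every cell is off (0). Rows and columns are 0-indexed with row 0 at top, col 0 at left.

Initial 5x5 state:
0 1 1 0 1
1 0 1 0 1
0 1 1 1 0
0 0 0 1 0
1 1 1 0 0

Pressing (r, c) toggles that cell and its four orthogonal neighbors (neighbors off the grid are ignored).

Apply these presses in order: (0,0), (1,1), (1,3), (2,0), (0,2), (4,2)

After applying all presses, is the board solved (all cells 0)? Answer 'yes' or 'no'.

Answer: no

Derivation:
After press 1 at (0,0):
1 0 1 0 1
0 0 1 0 1
0 1 1 1 0
0 0 0 1 0
1 1 1 0 0

After press 2 at (1,1):
1 1 1 0 1
1 1 0 0 1
0 0 1 1 0
0 0 0 1 0
1 1 1 0 0

After press 3 at (1,3):
1 1 1 1 1
1 1 1 1 0
0 0 1 0 0
0 0 0 1 0
1 1 1 0 0

After press 4 at (2,0):
1 1 1 1 1
0 1 1 1 0
1 1 1 0 0
1 0 0 1 0
1 1 1 0 0

After press 5 at (0,2):
1 0 0 0 1
0 1 0 1 0
1 1 1 0 0
1 0 0 1 0
1 1 1 0 0

After press 6 at (4,2):
1 0 0 0 1
0 1 0 1 0
1 1 1 0 0
1 0 1 1 0
1 0 0 1 0

Lights still on: 12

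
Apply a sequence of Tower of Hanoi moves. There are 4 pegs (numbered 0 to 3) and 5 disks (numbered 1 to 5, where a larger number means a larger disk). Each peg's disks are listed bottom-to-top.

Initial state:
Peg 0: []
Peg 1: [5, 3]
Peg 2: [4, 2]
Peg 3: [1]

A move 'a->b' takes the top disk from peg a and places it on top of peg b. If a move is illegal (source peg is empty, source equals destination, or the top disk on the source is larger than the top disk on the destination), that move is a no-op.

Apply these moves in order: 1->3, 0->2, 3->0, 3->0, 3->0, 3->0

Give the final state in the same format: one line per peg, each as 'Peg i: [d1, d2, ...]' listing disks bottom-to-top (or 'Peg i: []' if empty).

Answer: Peg 0: [1]
Peg 1: [5, 3]
Peg 2: [4, 2]
Peg 3: []

Derivation:
After move 1 (1->3):
Peg 0: []
Peg 1: [5, 3]
Peg 2: [4, 2]
Peg 3: [1]

After move 2 (0->2):
Peg 0: []
Peg 1: [5, 3]
Peg 2: [4, 2]
Peg 3: [1]

After move 3 (3->0):
Peg 0: [1]
Peg 1: [5, 3]
Peg 2: [4, 2]
Peg 3: []

After move 4 (3->0):
Peg 0: [1]
Peg 1: [5, 3]
Peg 2: [4, 2]
Peg 3: []

After move 5 (3->0):
Peg 0: [1]
Peg 1: [5, 3]
Peg 2: [4, 2]
Peg 3: []

After move 6 (3->0):
Peg 0: [1]
Peg 1: [5, 3]
Peg 2: [4, 2]
Peg 3: []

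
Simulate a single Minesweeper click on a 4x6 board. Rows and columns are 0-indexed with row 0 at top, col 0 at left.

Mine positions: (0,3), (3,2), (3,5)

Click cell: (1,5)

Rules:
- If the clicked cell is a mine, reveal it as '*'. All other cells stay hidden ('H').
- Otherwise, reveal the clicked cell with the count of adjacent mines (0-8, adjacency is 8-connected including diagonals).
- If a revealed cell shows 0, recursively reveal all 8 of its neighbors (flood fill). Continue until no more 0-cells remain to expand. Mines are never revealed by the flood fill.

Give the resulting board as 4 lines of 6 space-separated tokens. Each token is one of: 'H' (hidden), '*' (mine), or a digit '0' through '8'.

H H H H 1 0
H H H H 1 0
H H H H 1 1
H H H H H H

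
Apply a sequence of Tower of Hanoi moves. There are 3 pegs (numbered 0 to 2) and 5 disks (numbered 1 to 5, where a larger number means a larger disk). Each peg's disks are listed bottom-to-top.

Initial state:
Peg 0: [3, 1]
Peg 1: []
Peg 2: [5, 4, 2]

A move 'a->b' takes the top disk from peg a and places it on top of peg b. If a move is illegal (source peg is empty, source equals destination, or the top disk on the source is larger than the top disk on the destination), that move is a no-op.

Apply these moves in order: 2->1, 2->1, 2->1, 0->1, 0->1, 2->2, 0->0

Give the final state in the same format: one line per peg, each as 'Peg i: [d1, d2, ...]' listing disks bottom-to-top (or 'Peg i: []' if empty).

Answer: Peg 0: [3]
Peg 1: [2, 1]
Peg 2: [5, 4]

Derivation:
After move 1 (2->1):
Peg 0: [3, 1]
Peg 1: [2]
Peg 2: [5, 4]

After move 2 (2->1):
Peg 0: [3, 1]
Peg 1: [2]
Peg 2: [5, 4]

After move 3 (2->1):
Peg 0: [3, 1]
Peg 1: [2]
Peg 2: [5, 4]

After move 4 (0->1):
Peg 0: [3]
Peg 1: [2, 1]
Peg 2: [5, 4]

After move 5 (0->1):
Peg 0: [3]
Peg 1: [2, 1]
Peg 2: [5, 4]

After move 6 (2->2):
Peg 0: [3]
Peg 1: [2, 1]
Peg 2: [5, 4]

After move 7 (0->0):
Peg 0: [3]
Peg 1: [2, 1]
Peg 2: [5, 4]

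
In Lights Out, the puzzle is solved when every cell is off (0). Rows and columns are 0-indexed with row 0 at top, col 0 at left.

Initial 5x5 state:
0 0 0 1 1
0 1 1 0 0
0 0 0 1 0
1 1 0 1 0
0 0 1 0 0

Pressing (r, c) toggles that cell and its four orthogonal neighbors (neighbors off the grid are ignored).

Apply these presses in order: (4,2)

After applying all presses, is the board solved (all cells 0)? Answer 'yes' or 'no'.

After press 1 at (4,2):
0 0 0 1 1
0 1 1 0 0
0 0 0 1 0
1 1 1 1 0
0 1 0 1 0

Lights still on: 11

Answer: no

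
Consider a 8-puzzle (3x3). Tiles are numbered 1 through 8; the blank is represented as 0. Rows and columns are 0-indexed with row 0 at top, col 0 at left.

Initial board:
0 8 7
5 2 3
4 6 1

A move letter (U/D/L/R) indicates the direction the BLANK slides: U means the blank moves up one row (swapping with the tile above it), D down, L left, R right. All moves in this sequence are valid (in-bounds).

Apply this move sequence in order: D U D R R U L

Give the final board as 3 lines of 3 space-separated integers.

Answer: 5 0 8
2 3 7
4 6 1

Derivation:
After move 1 (D):
5 8 7
0 2 3
4 6 1

After move 2 (U):
0 8 7
5 2 3
4 6 1

After move 3 (D):
5 8 7
0 2 3
4 6 1

After move 4 (R):
5 8 7
2 0 3
4 6 1

After move 5 (R):
5 8 7
2 3 0
4 6 1

After move 6 (U):
5 8 0
2 3 7
4 6 1

After move 7 (L):
5 0 8
2 3 7
4 6 1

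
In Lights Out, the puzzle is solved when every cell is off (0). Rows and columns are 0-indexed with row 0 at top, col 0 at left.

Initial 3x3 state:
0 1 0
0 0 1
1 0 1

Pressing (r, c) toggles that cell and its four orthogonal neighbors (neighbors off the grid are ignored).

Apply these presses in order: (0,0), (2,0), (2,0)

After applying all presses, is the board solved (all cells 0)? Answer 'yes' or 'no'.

After press 1 at (0,0):
1 0 0
1 0 1
1 0 1

After press 2 at (2,0):
1 0 0
0 0 1
0 1 1

After press 3 at (2,0):
1 0 0
1 0 1
1 0 1

Lights still on: 5

Answer: no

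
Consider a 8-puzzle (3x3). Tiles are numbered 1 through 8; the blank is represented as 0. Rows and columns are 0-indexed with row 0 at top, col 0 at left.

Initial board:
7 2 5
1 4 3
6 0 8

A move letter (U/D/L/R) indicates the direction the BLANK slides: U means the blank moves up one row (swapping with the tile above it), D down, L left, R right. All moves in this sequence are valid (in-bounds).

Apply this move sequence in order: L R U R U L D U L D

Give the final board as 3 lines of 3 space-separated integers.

After move 1 (L):
7 2 5
1 4 3
0 6 8

After move 2 (R):
7 2 5
1 4 3
6 0 8

After move 3 (U):
7 2 5
1 0 3
6 4 8

After move 4 (R):
7 2 5
1 3 0
6 4 8

After move 5 (U):
7 2 0
1 3 5
6 4 8

After move 6 (L):
7 0 2
1 3 5
6 4 8

After move 7 (D):
7 3 2
1 0 5
6 4 8

After move 8 (U):
7 0 2
1 3 5
6 4 8

After move 9 (L):
0 7 2
1 3 5
6 4 8

After move 10 (D):
1 7 2
0 3 5
6 4 8

Answer: 1 7 2
0 3 5
6 4 8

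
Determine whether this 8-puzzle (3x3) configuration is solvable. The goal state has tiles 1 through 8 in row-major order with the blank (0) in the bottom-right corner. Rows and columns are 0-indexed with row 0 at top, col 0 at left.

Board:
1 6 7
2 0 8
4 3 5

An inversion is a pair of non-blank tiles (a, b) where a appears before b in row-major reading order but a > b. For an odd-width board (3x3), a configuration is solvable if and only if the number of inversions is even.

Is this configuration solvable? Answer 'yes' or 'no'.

Answer: yes

Derivation:
Inversions (pairs i<j in row-major order where tile[i] > tile[j] > 0): 12
12 is even, so the puzzle is solvable.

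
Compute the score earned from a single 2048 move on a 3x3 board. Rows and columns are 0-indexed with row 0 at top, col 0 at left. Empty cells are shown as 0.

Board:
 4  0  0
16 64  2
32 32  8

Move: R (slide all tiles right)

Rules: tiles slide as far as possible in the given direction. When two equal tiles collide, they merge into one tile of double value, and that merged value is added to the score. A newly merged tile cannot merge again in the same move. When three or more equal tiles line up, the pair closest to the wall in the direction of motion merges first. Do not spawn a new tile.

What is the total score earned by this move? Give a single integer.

Slide right:
row 0: [4, 0, 0] -> [0, 0, 4]  score +0 (running 0)
row 1: [16, 64, 2] -> [16, 64, 2]  score +0 (running 0)
row 2: [32, 32, 8] -> [0, 64, 8]  score +64 (running 64)
Board after move:
 0  0  4
16 64  2
 0 64  8

Answer: 64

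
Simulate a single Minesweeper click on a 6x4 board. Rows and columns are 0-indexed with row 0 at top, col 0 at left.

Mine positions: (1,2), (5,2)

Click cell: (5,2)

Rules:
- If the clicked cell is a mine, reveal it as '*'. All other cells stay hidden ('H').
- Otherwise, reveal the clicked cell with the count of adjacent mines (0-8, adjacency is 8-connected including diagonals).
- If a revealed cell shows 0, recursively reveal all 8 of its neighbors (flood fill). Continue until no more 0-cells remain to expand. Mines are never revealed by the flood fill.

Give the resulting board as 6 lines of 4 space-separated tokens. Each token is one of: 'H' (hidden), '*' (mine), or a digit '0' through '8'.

H H H H
H H H H
H H H H
H H H H
H H H H
H H * H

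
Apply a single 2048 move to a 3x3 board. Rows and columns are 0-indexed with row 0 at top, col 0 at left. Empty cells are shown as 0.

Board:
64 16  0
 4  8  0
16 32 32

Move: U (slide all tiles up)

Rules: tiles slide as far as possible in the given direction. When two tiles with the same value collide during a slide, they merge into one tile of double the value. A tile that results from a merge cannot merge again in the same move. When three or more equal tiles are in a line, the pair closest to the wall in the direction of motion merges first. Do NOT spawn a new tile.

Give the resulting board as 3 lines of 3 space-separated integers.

Answer: 64 16 32
 4  8  0
16 32  0

Derivation:
Slide up:
col 0: [64, 4, 16] -> [64, 4, 16]
col 1: [16, 8, 32] -> [16, 8, 32]
col 2: [0, 0, 32] -> [32, 0, 0]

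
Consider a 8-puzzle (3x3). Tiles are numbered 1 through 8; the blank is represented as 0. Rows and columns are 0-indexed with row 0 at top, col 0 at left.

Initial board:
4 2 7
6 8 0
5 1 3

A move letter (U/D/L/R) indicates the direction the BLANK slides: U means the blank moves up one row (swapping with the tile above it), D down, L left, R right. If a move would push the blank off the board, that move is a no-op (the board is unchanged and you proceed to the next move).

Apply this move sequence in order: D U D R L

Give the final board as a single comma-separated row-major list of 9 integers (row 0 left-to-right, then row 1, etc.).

Answer: 4, 2, 7, 6, 8, 3, 5, 0, 1

Derivation:
After move 1 (D):
4 2 7
6 8 3
5 1 0

After move 2 (U):
4 2 7
6 8 0
5 1 3

After move 3 (D):
4 2 7
6 8 3
5 1 0

After move 4 (R):
4 2 7
6 8 3
5 1 0

After move 5 (L):
4 2 7
6 8 3
5 0 1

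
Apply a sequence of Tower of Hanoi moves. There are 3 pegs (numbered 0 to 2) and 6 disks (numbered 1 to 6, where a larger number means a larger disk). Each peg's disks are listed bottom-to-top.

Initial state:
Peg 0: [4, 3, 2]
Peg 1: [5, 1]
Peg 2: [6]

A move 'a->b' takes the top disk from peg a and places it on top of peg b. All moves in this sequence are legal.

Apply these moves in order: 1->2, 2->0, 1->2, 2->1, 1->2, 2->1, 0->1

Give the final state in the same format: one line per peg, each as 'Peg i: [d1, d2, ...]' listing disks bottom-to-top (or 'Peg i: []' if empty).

After move 1 (1->2):
Peg 0: [4, 3, 2]
Peg 1: [5]
Peg 2: [6, 1]

After move 2 (2->0):
Peg 0: [4, 3, 2, 1]
Peg 1: [5]
Peg 2: [6]

After move 3 (1->2):
Peg 0: [4, 3, 2, 1]
Peg 1: []
Peg 2: [6, 5]

After move 4 (2->1):
Peg 0: [4, 3, 2, 1]
Peg 1: [5]
Peg 2: [6]

After move 5 (1->2):
Peg 0: [4, 3, 2, 1]
Peg 1: []
Peg 2: [6, 5]

After move 6 (2->1):
Peg 0: [4, 3, 2, 1]
Peg 1: [5]
Peg 2: [6]

After move 7 (0->1):
Peg 0: [4, 3, 2]
Peg 1: [5, 1]
Peg 2: [6]

Answer: Peg 0: [4, 3, 2]
Peg 1: [5, 1]
Peg 2: [6]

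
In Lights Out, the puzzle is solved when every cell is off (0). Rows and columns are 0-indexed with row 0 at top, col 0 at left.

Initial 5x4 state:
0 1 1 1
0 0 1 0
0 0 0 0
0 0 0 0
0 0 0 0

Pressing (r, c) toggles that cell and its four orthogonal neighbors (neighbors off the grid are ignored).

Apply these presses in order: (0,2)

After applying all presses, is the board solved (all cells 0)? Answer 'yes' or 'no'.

Answer: yes

Derivation:
After press 1 at (0,2):
0 0 0 0
0 0 0 0
0 0 0 0
0 0 0 0
0 0 0 0

Lights still on: 0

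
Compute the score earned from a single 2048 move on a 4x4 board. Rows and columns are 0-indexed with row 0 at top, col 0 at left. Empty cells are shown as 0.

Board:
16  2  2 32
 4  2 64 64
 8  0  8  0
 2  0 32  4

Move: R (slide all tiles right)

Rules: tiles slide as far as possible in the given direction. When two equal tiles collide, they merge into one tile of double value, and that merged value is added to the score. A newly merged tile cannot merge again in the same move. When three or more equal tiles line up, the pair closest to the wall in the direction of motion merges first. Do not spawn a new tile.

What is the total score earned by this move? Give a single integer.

Answer: 148

Derivation:
Slide right:
row 0: [16, 2, 2, 32] -> [0, 16, 4, 32]  score +4 (running 4)
row 1: [4, 2, 64, 64] -> [0, 4, 2, 128]  score +128 (running 132)
row 2: [8, 0, 8, 0] -> [0, 0, 0, 16]  score +16 (running 148)
row 3: [2, 0, 32, 4] -> [0, 2, 32, 4]  score +0 (running 148)
Board after move:
  0  16   4  32
  0   4   2 128
  0   0   0  16
  0   2  32   4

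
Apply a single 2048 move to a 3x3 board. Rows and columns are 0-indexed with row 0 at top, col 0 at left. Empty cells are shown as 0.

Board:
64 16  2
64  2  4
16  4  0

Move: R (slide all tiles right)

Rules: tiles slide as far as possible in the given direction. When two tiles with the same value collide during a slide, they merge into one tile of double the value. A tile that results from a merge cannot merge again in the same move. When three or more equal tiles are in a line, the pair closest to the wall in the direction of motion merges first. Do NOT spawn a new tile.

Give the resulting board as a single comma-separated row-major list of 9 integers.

Slide right:
row 0: [64, 16, 2] -> [64, 16, 2]
row 1: [64, 2, 4] -> [64, 2, 4]
row 2: [16, 4, 0] -> [0, 16, 4]

Answer: 64, 16, 2, 64, 2, 4, 0, 16, 4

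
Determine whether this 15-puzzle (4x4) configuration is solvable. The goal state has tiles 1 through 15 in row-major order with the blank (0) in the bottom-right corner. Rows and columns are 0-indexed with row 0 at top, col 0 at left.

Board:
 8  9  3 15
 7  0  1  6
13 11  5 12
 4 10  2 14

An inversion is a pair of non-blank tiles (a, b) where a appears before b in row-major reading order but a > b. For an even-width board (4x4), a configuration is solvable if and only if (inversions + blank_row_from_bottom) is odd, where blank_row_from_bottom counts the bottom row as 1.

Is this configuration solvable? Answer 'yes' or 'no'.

Answer: yes

Derivation:
Inversions: 52
Blank is in row 1 (0-indexed from top), which is row 3 counting from the bottom (bottom = 1).
52 + 3 = 55, which is odd, so the puzzle is solvable.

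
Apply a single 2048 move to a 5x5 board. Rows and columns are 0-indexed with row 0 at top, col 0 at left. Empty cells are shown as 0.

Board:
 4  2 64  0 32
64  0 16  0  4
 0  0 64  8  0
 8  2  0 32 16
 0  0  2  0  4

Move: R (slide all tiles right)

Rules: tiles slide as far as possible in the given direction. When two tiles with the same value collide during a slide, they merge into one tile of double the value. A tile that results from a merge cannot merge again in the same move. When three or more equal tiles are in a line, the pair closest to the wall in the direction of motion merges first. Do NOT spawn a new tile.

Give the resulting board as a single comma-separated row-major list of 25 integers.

Answer: 0, 4, 2, 64, 32, 0, 0, 64, 16, 4, 0, 0, 0, 64, 8, 0, 8, 2, 32, 16, 0, 0, 0, 2, 4

Derivation:
Slide right:
row 0: [4, 2, 64, 0, 32] -> [0, 4, 2, 64, 32]
row 1: [64, 0, 16, 0, 4] -> [0, 0, 64, 16, 4]
row 2: [0, 0, 64, 8, 0] -> [0, 0, 0, 64, 8]
row 3: [8, 2, 0, 32, 16] -> [0, 8, 2, 32, 16]
row 4: [0, 0, 2, 0, 4] -> [0, 0, 0, 2, 4]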